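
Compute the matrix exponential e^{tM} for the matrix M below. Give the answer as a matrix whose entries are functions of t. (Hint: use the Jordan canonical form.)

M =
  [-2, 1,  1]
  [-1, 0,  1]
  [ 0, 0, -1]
e^{tM} =
  [-t*exp(-t) + exp(-t), t*exp(-t), t*exp(-t)]
  [-t*exp(-t), t*exp(-t) + exp(-t), t*exp(-t)]
  [0, 0, exp(-t)]

Strategy: write M = P · J · P⁻¹ where J is a Jordan canonical form, so e^{tM} = P · e^{tJ} · P⁻¹, and e^{tJ} can be computed block-by-block.

M has Jordan form
J =
  [-1,  1,  0]
  [ 0, -1,  0]
  [ 0,  0, -1]
(up to reordering of blocks).

Per-block formulas:
  For a 1×1 block at λ = -1: exp(t · [-1]) = [e^(-1t)].
  For a 2×2 Jordan block J_2(-1): exp(t · J_2(-1)) = e^(-1t)·(I + t·N), where N is the 2×2 nilpotent shift.

After assembling e^{tJ} and conjugating by P, we get:

e^{tM} =
  [-t*exp(-t) + exp(-t), t*exp(-t), t*exp(-t)]
  [-t*exp(-t), t*exp(-t) + exp(-t), t*exp(-t)]
  [0, 0, exp(-t)]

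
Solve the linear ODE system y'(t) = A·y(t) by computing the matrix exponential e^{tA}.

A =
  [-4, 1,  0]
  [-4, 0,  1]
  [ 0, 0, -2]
e^{tA} =
  [-2*t*exp(-2*t) + exp(-2*t), t*exp(-2*t), t^2*exp(-2*t)/2]
  [-4*t*exp(-2*t), 2*t*exp(-2*t) + exp(-2*t), t^2*exp(-2*t) + t*exp(-2*t)]
  [0, 0, exp(-2*t)]

Strategy: write A = P · J · P⁻¹ where J is a Jordan canonical form, so e^{tA} = P · e^{tJ} · P⁻¹, and e^{tJ} can be computed block-by-block.

A has Jordan form
J =
  [-2,  1,  0]
  [ 0, -2,  1]
  [ 0,  0, -2]
(up to reordering of blocks).

Per-block formulas:
  For a 3×3 Jordan block J_3(-2): exp(t · J_3(-2)) = e^(-2t)·(I + t·N + (t^2/2)·N^2), where N is the 3×3 nilpotent shift.

After assembling e^{tJ} and conjugating by P, we get:

e^{tA} =
  [-2*t*exp(-2*t) + exp(-2*t), t*exp(-2*t), t^2*exp(-2*t)/2]
  [-4*t*exp(-2*t), 2*t*exp(-2*t) + exp(-2*t), t^2*exp(-2*t) + t*exp(-2*t)]
  [0, 0, exp(-2*t)]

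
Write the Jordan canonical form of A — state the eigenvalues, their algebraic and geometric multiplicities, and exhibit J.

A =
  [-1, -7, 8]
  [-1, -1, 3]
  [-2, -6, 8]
J_3(2)

The characteristic polynomial is
  det(x·I − A) = x^3 - 6*x^2 + 12*x - 8 = (x - 2)^3

Eigenvalues and multiplicities (the geometric multiplicity of λ is n − rank(A − λI), which equals the number of Jordan blocks for λ):
  λ = 2: algebraic multiplicity = 3, geometric multiplicity = 1

Determining the block sizes for each eigenvalue:
  λ = 2: one block (gm = 1), so the single block has size am = 3 → block sizes [3]

Assembling the blocks gives a Jordan form
J =
  [2, 1, 0]
  [0, 2, 1]
  [0, 0, 2]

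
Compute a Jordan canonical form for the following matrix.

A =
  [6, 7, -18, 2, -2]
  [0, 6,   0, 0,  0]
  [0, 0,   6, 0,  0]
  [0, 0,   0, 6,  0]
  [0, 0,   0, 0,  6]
J_2(6) ⊕ J_1(6) ⊕ J_1(6) ⊕ J_1(6)

The characteristic polynomial is
  det(x·I − A) = x^5 - 30*x^4 + 360*x^3 - 2160*x^2 + 6480*x - 7776 = (x - 6)^5

Eigenvalues and multiplicities (the geometric multiplicity of λ is n − rank(A − λI), which equals the number of Jordan blocks for λ):
  λ = 6: algebraic multiplicity = 5, geometric multiplicity = 4

Determining the block sizes for each eigenvalue:
  λ = 6: 4 blocks summing to 5 forces exactly one block of size 2 and the rest size 1 → block sizes [2, 1, 1, 1]

Assembling the blocks gives a Jordan form
J =
  [6, 1, 0, 0, 0]
  [0, 6, 0, 0, 0]
  [0, 0, 6, 0, 0]
  [0, 0, 0, 6, 0]
  [0, 0, 0, 0, 6]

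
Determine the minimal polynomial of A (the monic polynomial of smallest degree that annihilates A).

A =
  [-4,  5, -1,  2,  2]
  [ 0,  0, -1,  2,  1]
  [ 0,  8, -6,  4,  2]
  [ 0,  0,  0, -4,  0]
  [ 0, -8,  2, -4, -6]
x^3 + 12*x^2 + 48*x + 64

The characteristic polynomial is χ_A(x) = (x + 4)^5, so the eigenvalues are known. The minimal polynomial is
  m_A(x) = Π_λ (x − λ)^{k_λ}
where k_λ is the size of the *largest* Jordan block for λ (equivalently, the smallest k with (A − λI)^k v = 0 for every generalised eigenvector v of λ).

  λ = -4: largest Jordan block has size 3, contributing (x + 4)^3

So m_A(x) = (x + 4)^3 = x^3 + 12*x^2 + 48*x + 64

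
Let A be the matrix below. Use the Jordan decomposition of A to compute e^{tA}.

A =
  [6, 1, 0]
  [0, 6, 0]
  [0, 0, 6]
e^{tA} =
  [exp(6*t), t*exp(6*t), 0]
  [0, exp(6*t), 0]
  [0, 0, exp(6*t)]

Strategy: write A = P · J · P⁻¹ where J is a Jordan canonical form, so e^{tA} = P · e^{tJ} · P⁻¹, and e^{tJ} can be computed block-by-block.

A has Jordan form
J =
  [6, 1, 0]
  [0, 6, 0]
  [0, 0, 6]
(up to reordering of blocks).

Per-block formulas:
  For a 2×2 Jordan block J_2(6): exp(t · J_2(6)) = e^(6t)·(I + t·N), where N is the 2×2 nilpotent shift.
  For a 1×1 block at λ = 6: exp(t · [6]) = [e^(6t)].

After assembling e^{tJ} and conjugating by P, we get:

e^{tA} =
  [exp(6*t), t*exp(6*t), 0]
  [0, exp(6*t), 0]
  [0, 0, exp(6*t)]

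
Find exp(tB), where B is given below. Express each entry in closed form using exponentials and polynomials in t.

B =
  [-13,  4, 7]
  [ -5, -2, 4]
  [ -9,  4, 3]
e^{tB} =
  [-t^2*exp(-4*t) - 9*t*exp(-4*t) + exp(-4*t), 4*t*exp(-4*t), t^2*exp(-4*t) + 7*t*exp(-4*t)]
  [-t^2*exp(-4*t)/2 - 5*t*exp(-4*t), 2*t*exp(-4*t) + exp(-4*t), t^2*exp(-4*t)/2 + 4*t*exp(-4*t)]
  [-t^2*exp(-4*t) - 9*t*exp(-4*t), 4*t*exp(-4*t), t^2*exp(-4*t) + 7*t*exp(-4*t) + exp(-4*t)]

Strategy: write B = P · J · P⁻¹ where J is a Jordan canonical form, so e^{tB} = P · e^{tJ} · P⁻¹, and e^{tJ} can be computed block-by-block.

B has Jordan form
J =
  [-4,  1,  0]
  [ 0, -4,  1]
  [ 0,  0, -4]
(up to reordering of blocks).

Per-block formulas:
  For a 3×3 Jordan block J_3(-4): exp(t · J_3(-4)) = e^(-4t)·(I + t·N + (t^2/2)·N^2), where N is the 3×3 nilpotent shift.

After assembling e^{tJ} and conjugating by P, we get:

e^{tB} =
  [-t^2*exp(-4*t) - 9*t*exp(-4*t) + exp(-4*t), 4*t*exp(-4*t), t^2*exp(-4*t) + 7*t*exp(-4*t)]
  [-t^2*exp(-4*t)/2 - 5*t*exp(-4*t), 2*t*exp(-4*t) + exp(-4*t), t^2*exp(-4*t)/2 + 4*t*exp(-4*t)]
  [-t^2*exp(-4*t) - 9*t*exp(-4*t), 4*t*exp(-4*t), t^2*exp(-4*t) + 7*t*exp(-4*t) + exp(-4*t)]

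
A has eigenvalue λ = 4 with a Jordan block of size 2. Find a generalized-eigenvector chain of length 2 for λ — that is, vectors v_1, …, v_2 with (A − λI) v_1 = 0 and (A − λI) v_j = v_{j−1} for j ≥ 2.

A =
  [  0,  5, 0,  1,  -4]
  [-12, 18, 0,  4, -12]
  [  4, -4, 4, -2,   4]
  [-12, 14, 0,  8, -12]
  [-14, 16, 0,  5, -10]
A Jordan chain for λ = 4 of length 2:
v_1 = (-4, -12, 4, -12, -14)ᵀ
v_2 = (1, 0, 0, 0, 0)ᵀ

Let N = A − (4)·I. We want v_2 with N^2 v_2 = 0 but N^1 v_2 ≠ 0; then v_{j-1} := N · v_j for j = 2, …, 2.

Pick v_2 = (1, 0, 0, 0, 0)ᵀ.
Then v_1 = N · v_2 = (-4, -12, 4, -12, -14)ᵀ.

Sanity check: (A − (4)·I) v_1 = (0, 0, 0, 0, 0)ᵀ = 0. ✓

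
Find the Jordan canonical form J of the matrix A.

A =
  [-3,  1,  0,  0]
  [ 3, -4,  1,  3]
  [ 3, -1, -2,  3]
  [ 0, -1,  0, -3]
J_3(-3) ⊕ J_1(-3)

The characteristic polynomial is
  det(x·I − A) = x^4 + 12*x^3 + 54*x^2 + 108*x + 81 = (x + 3)^4

Eigenvalues and multiplicities (the geometric multiplicity of λ is n − rank(A − λI), which equals the number of Jordan blocks for λ):
  λ = -3: algebraic multiplicity = 4, geometric multiplicity = 2

Determining the block sizes for each eigenvalue:
  λ = -3: with am = 4 and gm = 2, the partition is not yet determined (e.g. several partitions of 4 into 2 parts exist). Let N = A − (-3)·I. Computing rank(N^1) = 2, rank(N^2) = 1, rank(N^3) = 0; the number of blocks of size ≥ j is rank(N^{j−1}) − rank(N^j), giving [2, 1, 1]. So we have 1 block(s) of size 3, 1 block(s) of size 1 → block sizes [3, 1]

Assembling the blocks gives a Jordan form
J =
  [-3,  1,  0,  0]
  [ 0, -3,  1,  0]
  [ 0,  0, -3,  0]
  [ 0,  0,  0, -3]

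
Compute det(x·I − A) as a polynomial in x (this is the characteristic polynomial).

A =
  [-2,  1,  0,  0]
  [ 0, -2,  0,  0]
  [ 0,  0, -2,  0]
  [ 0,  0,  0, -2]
x^4 + 8*x^3 + 24*x^2 + 32*x + 16

Expanding det(x·I − A) (e.g. by cofactor expansion or by noting that A is similar to its Jordan form J, which has the same characteristic polynomial as A) gives
  χ_A(x) = x^4 + 8*x^3 + 24*x^2 + 32*x + 16
which factors as (x + 2)^4. The eigenvalues (with algebraic multiplicities) are λ = -2 with multiplicity 4.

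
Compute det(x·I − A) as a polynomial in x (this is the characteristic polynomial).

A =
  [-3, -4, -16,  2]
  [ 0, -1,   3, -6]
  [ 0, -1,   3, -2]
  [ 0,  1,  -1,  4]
x^4 - 3*x^3 - 6*x^2 + 28*x - 24

Expanding det(x·I − A) (e.g. by cofactor expansion or by noting that A is similar to its Jordan form J, which has the same characteristic polynomial as A) gives
  χ_A(x) = x^4 - 3*x^3 - 6*x^2 + 28*x - 24
which factors as (x - 2)^3*(x + 3). The eigenvalues (with algebraic multiplicities) are λ = -3 with multiplicity 1, λ = 2 with multiplicity 3.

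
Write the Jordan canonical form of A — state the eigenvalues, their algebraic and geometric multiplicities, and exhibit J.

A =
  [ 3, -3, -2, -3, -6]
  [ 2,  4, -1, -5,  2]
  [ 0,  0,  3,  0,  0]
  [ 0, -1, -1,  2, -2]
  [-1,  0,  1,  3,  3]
J_3(3) ⊕ J_2(3)

The characteristic polynomial is
  det(x·I − A) = x^5 - 15*x^4 + 90*x^3 - 270*x^2 + 405*x - 243 = (x - 3)^5

Eigenvalues and multiplicities (the geometric multiplicity of λ is n − rank(A − λI), which equals the number of Jordan blocks for λ):
  λ = 3: algebraic multiplicity = 5, geometric multiplicity = 2

Determining the block sizes for each eigenvalue:
  λ = 3: with am = 5 and gm = 2, the partition is not yet determined (e.g. several partitions of 5 into 2 parts exist). Let N = A − (3)·I. Computing rank(N^1) = 3, rank(N^2) = 1, rank(N^3) = 0; the number of blocks of size ≥ j is rank(N^{j−1}) − rank(N^j), giving [2, 2, 1]. So we have 1 block(s) of size 3, 1 block(s) of size 2 → block sizes [3, 2]

Assembling the blocks gives a Jordan form
J =
  [3, 1, 0, 0, 0]
  [0, 3, 1, 0, 0]
  [0, 0, 3, 0, 0]
  [0, 0, 0, 3, 1]
  [0, 0, 0, 0, 3]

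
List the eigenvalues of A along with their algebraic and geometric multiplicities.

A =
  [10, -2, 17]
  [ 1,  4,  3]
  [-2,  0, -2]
λ = 4: alg = 3, geom = 1

Step 1 — factor the characteristic polynomial to read off the algebraic multiplicities:
  χ_A(x) = (x - 4)^3

Step 2 — compute geometric multiplicities via the rank-nullity identity g(λ) = n − rank(A − λI):
  rank(A − (4)·I) = 2, so dim ker(A − (4)·I) = n − 2 = 1

Summary:
  λ = 4: algebraic multiplicity = 3, geometric multiplicity = 1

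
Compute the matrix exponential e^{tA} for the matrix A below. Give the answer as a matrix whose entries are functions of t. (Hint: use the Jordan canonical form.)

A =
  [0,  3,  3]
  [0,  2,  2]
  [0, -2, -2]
e^{tA} =
  [1, 3*t, 3*t]
  [0, 2*t + 1, 2*t]
  [0, -2*t, 1 - 2*t]

Strategy: write A = P · J · P⁻¹ where J is a Jordan canonical form, so e^{tA} = P · e^{tJ} · P⁻¹, and e^{tJ} can be computed block-by-block.

A has Jordan form
J =
  [0, 1, 0]
  [0, 0, 0]
  [0, 0, 0]
(up to reordering of blocks).

Per-block formulas:
  For a 2×2 Jordan block J_2(0): exp(t · J_2(0)) = e^(0t)·(I + t·N), where N is the 2×2 nilpotent shift.
  For a 1×1 block at λ = 0: exp(t · [0]) = [e^(0t)].

After assembling e^{tJ} and conjugating by P, we get:

e^{tA} =
  [1, 3*t, 3*t]
  [0, 2*t + 1, 2*t]
  [0, -2*t, 1 - 2*t]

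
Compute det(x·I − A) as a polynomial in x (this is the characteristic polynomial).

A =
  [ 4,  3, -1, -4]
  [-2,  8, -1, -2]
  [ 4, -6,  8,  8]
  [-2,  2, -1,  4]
x^4 - 24*x^3 + 216*x^2 - 864*x + 1296

Expanding det(x·I − A) (e.g. by cofactor expansion or by noting that A is similar to its Jordan form J, which has the same characteristic polynomial as A) gives
  χ_A(x) = x^4 - 24*x^3 + 216*x^2 - 864*x + 1296
which factors as (x - 6)^4. The eigenvalues (with algebraic multiplicities) are λ = 6 with multiplicity 4.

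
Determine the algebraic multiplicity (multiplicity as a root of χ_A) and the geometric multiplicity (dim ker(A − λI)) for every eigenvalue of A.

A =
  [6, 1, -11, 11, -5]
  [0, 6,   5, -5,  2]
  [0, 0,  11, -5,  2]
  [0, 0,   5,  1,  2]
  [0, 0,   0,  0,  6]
λ = 6: alg = 5, geom = 3

Step 1 — factor the characteristic polynomial to read off the algebraic multiplicities:
  χ_A(x) = (x - 6)^5

Step 2 — compute geometric multiplicities via the rank-nullity identity g(λ) = n − rank(A − λI):
  rank(A − (6)·I) = 2, so dim ker(A − (6)·I) = n − 2 = 3

Summary:
  λ = 6: algebraic multiplicity = 5, geometric multiplicity = 3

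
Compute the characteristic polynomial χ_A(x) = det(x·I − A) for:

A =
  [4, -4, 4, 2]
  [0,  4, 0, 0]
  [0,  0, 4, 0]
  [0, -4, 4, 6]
x^4 - 18*x^3 + 120*x^2 - 352*x + 384

Expanding det(x·I − A) (e.g. by cofactor expansion or by noting that A is similar to its Jordan form J, which has the same characteristic polynomial as A) gives
  χ_A(x) = x^4 - 18*x^3 + 120*x^2 - 352*x + 384
which factors as (x - 6)*(x - 4)^3. The eigenvalues (with algebraic multiplicities) are λ = 4 with multiplicity 3, λ = 6 with multiplicity 1.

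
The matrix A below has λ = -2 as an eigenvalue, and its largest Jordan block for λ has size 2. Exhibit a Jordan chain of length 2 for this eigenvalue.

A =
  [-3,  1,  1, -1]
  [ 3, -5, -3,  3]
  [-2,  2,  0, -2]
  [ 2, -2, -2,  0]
A Jordan chain for λ = -2 of length 2:
v_1 = (-1, 3, -2, 2)ᵀ
v_2 = (1, 0, 0, 0)ᵀ

Let N = A − (-2)·I. We want v_2 with N^2 v_2 = 0 but N^1 v_2 ≠ 0; then v_{j-1} := N · v_j for j = 2, …, 2.

Pick v_2 = (1, 0, 0, 0)ᵀ.
Then v_1 = N · v_2 = (-1, 3, -2, 2)ᵀ.

Sanity check: (A − (-2)·I) v_1 = (0, 0, 0, 0)ᵀ = 0. ✓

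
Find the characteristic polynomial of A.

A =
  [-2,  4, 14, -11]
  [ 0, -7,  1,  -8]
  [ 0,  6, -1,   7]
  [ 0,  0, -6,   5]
x^4 + 5*x^3 + 9*x^2 + 7*x + 2

Expanding det(x·I − A) (e.g. by cofactor expansion or by noting that A is similar to its Jordan form J, which has the same characteristic polynomial as A) gives
  χ_A(x) = x^4 + 5*x^3 + 9*x^2 + 7*x + 2
which factors as (x + 1)^3*(x + 2). The eigenvalues (with algebraic multiplicities) are λ = -2 with multiplicity 1, λ = -1 with multiplicity 3.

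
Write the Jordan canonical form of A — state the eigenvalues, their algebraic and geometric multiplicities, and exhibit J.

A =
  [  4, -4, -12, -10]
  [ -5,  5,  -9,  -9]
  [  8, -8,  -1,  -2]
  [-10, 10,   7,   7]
J_1(0) ⊕ J_3(5)

The characteristic polynomial is
  det(x·I − A) = x^4 - 15*x^3 + 75*x^2 - 125*x = x*(x - 5)^3

Eigenvalues and multiplicities (the geometric multiplicity of λ is n − rank(A − λI), which equals the number of Jordan blocks for λ):
  λ = 0: algebraic multiplicity = 1, geometric multiplicity = 1
  λ = 5: algebraic multiplicity = 3, geometric multiplicity = 1

Determining the block sizes for each eigenvalue:
  λ = 0: one block (gm = 1), so the single block has size am = 1 → block sizes [1]
  λ = 5: one block (gm = 1), so the single block has size am = 3 → block sizes [3]

Assembling the blocks gives a Jordan form
J =
  [0, 0, 0, 0]
  [0, 5, 1, 0]
  [0, 0, 5, 1]
  [0, 0, 0, 5]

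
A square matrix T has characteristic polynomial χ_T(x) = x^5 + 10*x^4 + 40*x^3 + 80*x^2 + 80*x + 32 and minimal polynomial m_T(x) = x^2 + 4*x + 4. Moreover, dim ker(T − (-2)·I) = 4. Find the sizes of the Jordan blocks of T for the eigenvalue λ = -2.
Block sizes for λ = -2: [2, 1, 1, 1]

Step 1 — from the characteristic polynomial, algebraic multiplicity of λ = -2 is 5. From dim ker(T − (-2)·I) = 4, there are exactly 4 Jordan blocks for λ = -2.
Step 2 — from the minimal polynomial, the factor (x + 2)^2 tells us the largest block for λ = -2 has size 2.
Step 3 — with total size 5, 4 blocks, and largest block 2, the block sizes (in nonincreasing order) are [2, 1, 1, 1].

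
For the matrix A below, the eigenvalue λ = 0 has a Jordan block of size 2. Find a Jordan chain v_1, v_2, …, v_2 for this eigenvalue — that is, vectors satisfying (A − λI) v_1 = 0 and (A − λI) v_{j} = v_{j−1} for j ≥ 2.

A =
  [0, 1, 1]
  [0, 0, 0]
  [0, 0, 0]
A Jordan chain for λ = 0 of length 2:
v_1 = (1, 0, 0)ᵀ
v_2 = (0, 1, 0)ᵀ

Let N = A − (0)·I. We want v_2 with N^2 v_2 = 0 but N^1 v_2 ≠ 0; then v_{j-1} := N · v_j for j = 2, …, 2.

Pick v_2 = (0, 1, 0)ᵀ.
Then v_1 = N · v_2 = (1, 0, 0)ᵀ.

Sanity check: (A − (0)·I) v_1 = (0, 0, 0)ᵀ = 0. ✓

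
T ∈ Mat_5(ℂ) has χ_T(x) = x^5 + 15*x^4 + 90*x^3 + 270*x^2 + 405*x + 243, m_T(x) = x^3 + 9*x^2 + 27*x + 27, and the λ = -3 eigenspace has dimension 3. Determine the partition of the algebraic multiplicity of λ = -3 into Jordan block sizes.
Block sizes for λ = -3: [3, 1, 1]

Step 1 — from the characteristic polynomial, algebraic multiplicity of λ = -3 is 5. From dim ker(T − (-3)·I) = 3, there are exactly 3 Jordan blocks for λ = -3.
Step 2 — from the minimal polynomial, the factor (x + 3)^3 tells us the largest block for λ = -3 has size 3.
Step 3 — with total size 5, 3 blocks, and largest block 3, the block sizes (in nonincreasing order) are [3, 1, 1].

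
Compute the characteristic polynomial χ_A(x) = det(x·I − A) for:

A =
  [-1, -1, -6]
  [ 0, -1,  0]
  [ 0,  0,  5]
x^3 - 3*x^2 - 9*x - 5

Expanding det(x·I − A) (e.g. by cofactor expansion or by noting that A is similar to its Jordan form J, which has the same characteristic polynomial as A) gives
  χ_A(x) = x^3 - 3*x^2 - 9*x - 5
which factors as (x - 5)*(x + 1)^2. The eigenvalues (with algebraic multiplicities) are λ = -1 with multiplicity 2, λ = 5 with multiplicity 1.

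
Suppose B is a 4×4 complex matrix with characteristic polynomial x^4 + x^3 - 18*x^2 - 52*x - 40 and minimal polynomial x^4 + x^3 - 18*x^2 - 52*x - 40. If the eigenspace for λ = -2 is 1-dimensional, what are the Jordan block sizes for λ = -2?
Block sizes for λ = -2: [3]

Step 1 — from the characteristic polynomial, algebraic multiplicity of λ = -2 is 3. From dim ker(B − (-2)·I) = 1, there are exactly 1 Jordan blocks for λ = -2.
Step 2 — from the minimal polynomial, the factor (x + 2)^3 tells us the largest block for λ = -2 has size 3.
Step 3 — with total size 3, 1 blocks, and largest block 3, the block sizes (in nonincreasing order) are [3].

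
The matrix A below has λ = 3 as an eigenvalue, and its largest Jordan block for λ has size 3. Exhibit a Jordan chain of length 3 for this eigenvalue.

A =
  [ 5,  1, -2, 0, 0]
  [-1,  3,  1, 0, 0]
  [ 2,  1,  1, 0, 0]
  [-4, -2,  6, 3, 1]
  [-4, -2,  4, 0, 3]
A Jordan chain for λ = 3 of length 3:
v_1 = (-1, 0, -1, 2, 2)ᵀ
v_2 = (2, -1, 2, -4, -4)ᵀ
v_3 = (1, 0, 0, 0, 0)ᵀ

Let N = A − (3)·I. We want v_3 with N^3 v_3 = 0 but N^2 v_3 ≠ 0; then v_{j-1} := N · v_j for j = 3, …, 2.

Pick v_3 = (1, 0, 0, 0, 0)ᵀ.
Then v_2 = N · v_3 = (2, -1, 2, -4, -4)ᵀ.
Then v_1 = N · v_2 = (-1, 0, -1, 2, 2)ᵀ.

Sanity check: (A − (3)·I) v_1 = (0, 0, 0, 0, 0)ᵀ = 0. ✓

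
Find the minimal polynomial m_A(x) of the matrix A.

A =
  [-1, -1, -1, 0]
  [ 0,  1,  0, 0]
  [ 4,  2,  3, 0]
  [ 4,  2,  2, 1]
x^2 - 2*x + 1

The characteristic polynomial is χ_A(x) = (x - 1)^4, so the eigenvalues are known. The minimal polynomial is
  m_A(x) = Π_λ (x − λ)^{k_λ}
where k_λ is the size of the *largest* Jordan block for λ (equivalently, the smallest k with (A − λI)^k v = 0 for every generalised eigenvector v of λ).

  λ = 1: largest Jordan block has size 2, contributing (x − 1)^2

So m_A(x) = (x - 1)^2 = x^2 - 2*x + 1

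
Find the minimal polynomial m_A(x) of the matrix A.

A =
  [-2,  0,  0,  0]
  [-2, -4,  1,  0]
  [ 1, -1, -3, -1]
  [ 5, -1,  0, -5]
x^4 + 14*x^3 + 72*x^2 + 160*x + 128

The characteristic polynomial is χ_A(x) = (x + 2)*(x + 4)^3, so the eigenvalues are known. The minimal polynomial is
  m_A(x) = Π_λ (x − λ)^{k_λ}
where k_λ is the size of the *largest* Jordan block for λ (equivalently, the smallest k with (A − λI)^k v = 0 for every generalised eigenvector v of λ).

  λ = -4: largest Jordan block has size 3, contributing (x + 4)^3
  λ = -2: largest Jordan block has size 1, contributing (x + 2)

So m_A(x) = (x + 2)*(x + 4)^3 = x^4 + 14*x^3 + 72*x^2 + 160*x + 128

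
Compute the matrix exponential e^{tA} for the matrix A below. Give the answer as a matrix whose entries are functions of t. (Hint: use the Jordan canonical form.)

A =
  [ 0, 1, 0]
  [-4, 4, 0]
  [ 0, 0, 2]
e^{tA} =
  [-2*t*exp(2*t) + exp(2*t), t*exp(2*t), 0]
  [-4*t*exp(2*t), 2*t*exp(2*t) + exp(2*t), 0]
  [0, 0, exp(2*t)]

Strategy: write A = P · J · P⁻¹ where J is a Jordan canonical form, so e^{tA} = P · e^{tJ} · P⁻¹, and e^{tJ} can be computed block-by-block.

A has Jordan form
J =
  [2, 1, 0]
  [0, 2, 0]
  [0, 0, 2]
(up to reordering of blocks).

Per-block formulas:
  For a 1×1 block at λ = 2: exp(t · [2]) = [e^(2t)].
  For a 2×2 Jordan block J_2(2): exp(t · J_2(2)) = e^(2t)·(I + t·N), where N is the 2×2 nilpotent shift.

After assembling e^{tJ} and conjugating by P, we get:

e^{tA} =
  [-2*t*exp(2*t) + exp(2*t), t*exp(2*t), 0]
  [-4*t*exp(2*t), 2*t*exp(2*t) + exp(2*t), 0]
  [0, 0, exp(2*t)]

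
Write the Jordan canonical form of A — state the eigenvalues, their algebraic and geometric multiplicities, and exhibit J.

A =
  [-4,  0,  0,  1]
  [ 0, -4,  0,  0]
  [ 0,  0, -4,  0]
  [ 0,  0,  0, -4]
J_2(-4) ⊕ J_1(-4) ⊕ J_1(-4)

The characteristic polynomial is
  det(x·I − A) = x^4 + 16*x^3 + 96*x^2 + 256*x + 256 = (x + 4)^4

Eigenvalues and multiplicities (the geometric multiplicity of λ is n − rank(A − λI), which equals the number of Jordan blocks for λ):
  λ = -4: algebraic multiplicity = 4, geometric multiplicity = 3

Determining the block sizes for each eigenvalue:
  λ = -4: 3 blocks summing to 4 forces exactly one block of size 2 and the rest size 1 → block sizes [2, 1, 1]

Assembling the blocks gives a Jordan form
J =
  [-4,  1,  0,  0]
  [ 0, -4,  0,  0]
  [ 0,  0, -4,  0]
  [ 0,  0,  0, -4]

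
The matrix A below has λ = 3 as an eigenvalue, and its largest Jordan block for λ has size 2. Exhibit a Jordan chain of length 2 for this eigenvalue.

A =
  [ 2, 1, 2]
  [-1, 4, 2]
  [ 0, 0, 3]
A Jordan chain for λ = 3 of length 2:
v_1 = (-1, -1, 0)ᵀ
v_2 = (1, 0, 0)ᵀ

Let N = A − (3)·I. We want v_2 with N^2 v_2 = 0 but N^1 v_2 ≠ 0; then v_{j-1} := N · v_j for j = 2, …, 2.

Pick v_2 = (1, 0, 0)ᵀ.
Then v_1 = N · v_2 = (-1, -1, 0)ᵀ.

Sanity check: (A − (3)·I) v_1 = (0, 0, 0)ᵀ = 0. ✓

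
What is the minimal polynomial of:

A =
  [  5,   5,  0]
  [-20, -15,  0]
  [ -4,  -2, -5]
x^2 + 10*x + 25

The characteristic polynomial is χ_A(x) = (x + 5)^3, so the eigenvalues are known. The minimal polynomial is
  m_A(x) = Π_λ (x − λ)^{k_λ}
where k_λ is the size of the *largest* Jordan block for λ (equivalently, the smallest k with (A − λI)^k v = 0 for every generalised eigenvector v of λ).

  λ = -5: largest Jordan block has size 2, contributing (x + 5)^2

So m_A(x) = (x + 5)^2 = x^2 + 10*x + 25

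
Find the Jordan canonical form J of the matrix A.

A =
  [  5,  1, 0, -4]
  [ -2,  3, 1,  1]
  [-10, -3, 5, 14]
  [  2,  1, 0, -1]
J_3(3) ⊕ J_1(3)

The characteristic polynomial is
  det(x·I − A) = x^4 - 12*x^3 + 54*x^2 - 108*x + 81 = (x - 3)^4

Eigenvalues and multiplicities (the geometric multiplicity of λ is n − rank(A − λI), which equals the number of Jordan blocks for λ):
  λ = 3: algebraic multiplicity = 4, geometric multiplicity = 2

Determining the block sizes for each eigenvalue:
  λ = 3: with am = 4 and gm = 2, the partition is not yet determined (e.g. several partitions of 4 into 2 parts exist). Let N = A − (3)·I. Computing rank(N^1) = 2, rank(N^2) = 1, rank(N^3) = 0; the number of blocks of size ≥ j is rank(N^{j−1}) − rank(N^j), giving [2, 1, 1]. So we have 1 block(s) of size 3, 1 block(s) of size 1 → block sizes [3, 1]

Assembling the blocks gives a Jordan form
J =
  [3, 1, 0, 0]
  [0, 3, 1, 0]
  [0, 0, 3, 0]
  [0, 0, 0, 3]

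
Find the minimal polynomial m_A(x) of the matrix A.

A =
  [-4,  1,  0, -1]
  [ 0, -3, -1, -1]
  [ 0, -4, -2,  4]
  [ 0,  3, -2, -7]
x^3 + 12*x^2 + 48*x + 64

The characteristic polynomial is χ_A(x) = (x + 4)^4, so the eigenvalues are known. The minimal polynomial is
  m_A(x) = Π_λ (x − λ)^{k_λ}
where k_λ is the size of the *largest* Jordan block for λ (equivalently, the smallest k with (A − λI)^k v = 0 for every generalised eigenvector v of λ).

  λ = -4: largest Jordan block has size 3, contributing (x + 4)^3

So m_A(x) = (x + 4)^3 = x^3 + 12*x^2 + 48*x + 64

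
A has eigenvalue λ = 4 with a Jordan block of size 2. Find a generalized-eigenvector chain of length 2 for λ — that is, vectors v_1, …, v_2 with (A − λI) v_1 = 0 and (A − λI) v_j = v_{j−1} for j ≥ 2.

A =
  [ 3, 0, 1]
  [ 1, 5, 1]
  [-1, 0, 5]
A Jordan chain for λ = 4 of length 2:
v_1 = (-1, 2, -1)ᵀ
v_2 = (1, 1, 0)ᵀ

Let N = A − (4)·I. We want v_2 with N^2 v_2 = 0 but N^1 v_2 ≠ 0; then v_{j-1} := N · v_j for j = 2, …, 2.

Pick v_2 = (1, 1, 0)ᵀ.
Then v_1 = N · v_2 = (-1, 2, -1)ᵀ.

Sanity check: (A − (4)·I) v_1 = (0, 0, 0)ᵀ = 0. ✓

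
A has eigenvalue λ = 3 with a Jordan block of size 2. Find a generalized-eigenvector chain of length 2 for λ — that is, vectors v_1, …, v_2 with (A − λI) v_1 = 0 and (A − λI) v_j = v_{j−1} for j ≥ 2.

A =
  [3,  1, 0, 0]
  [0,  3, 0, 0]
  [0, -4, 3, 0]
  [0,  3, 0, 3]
A Jordan chain for λ = 3 of length 2:
v_1 = (1, 0, -4, 3)ᵀ
v_2 = (0, 1, 0, 0)ᵀ

Let N = A − (3)·I. We want v_2 with N^2 v_2 = 0 but N^1 v_2 ≠ 0; then v_{j-1} := N · v_j for j = 2, …, 2.

Pick v_2 = (0, 1, 0, 0)ᵀ.
Then v_1 = N · v_2 = (1, 0, -4, 3)ᵀ.

Sanity check: (A − (3)·I) v_1 = (0, 0, 0, 0)ᵀ = 0. ✓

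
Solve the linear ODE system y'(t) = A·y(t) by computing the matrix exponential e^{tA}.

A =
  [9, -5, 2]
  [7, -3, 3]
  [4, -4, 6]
e^{tA} =
  [-t^2*exp(4*t) + 5*t*exp(4*t) + exp(4*t), t^2*exp(4*t) - 5*t*exp(4*t), -t^2*exp(4*t)/2 + 2*t*exp(4*t)]
  [-t^2*exp(4*t) + 7*t*exp(4*t), t^2*exp(4*t) - 7*t*exp(4*t) + exp(4*t), -t^2*exp(4*t)/2 + 3*t*exp(4*t)]
  [4*t*exp(4*t), -4*t*exp(4*t), 2*t*exp(4*t) + exp(4*t)]

Strategy: write A = P · J · P⁻¹ where J is a Jordan canonical form, so e^{tA} = P · e^{tJ} · P⁻¹, and e^{tJ} can be computed block-by-block.

A has Jordan form
J =
  [4, 1, 0]
  [0, 4, 1]
  [0, 0, 4]
(up to reordering of blocks).

Per-block formulas:
  For a 3×3 Jordan block J_3(4): exp(t · J_3(4)) = e^(4t)·(I + t·N + (t^2/2)·N^2), where N is the 3×3 nilpotent shift.

After assembling e^{tJ} and conjugating by P, we get:

e^{tA} =
  [-t^2*exp(4*t) + 5*t*exp(4*t) + exp(4*t), t^2*exp(4*t) - 5*t*exp(4*t), -t^2*exp(4*t)/2 + 2*t*exp(4*t)]
  [-t^2*exp(4*t) + 7*t*exp(4*t), t^2*exp(4*t) - 7*t*exp(4*t) + exp(4*t), -t^2*exp(4*t)/2 + 3*t*exp(4*t)]
  [4*t*exp(4*t), -4*t*exp(4*t), 2*t*exp(4*t) + exp(4*t)]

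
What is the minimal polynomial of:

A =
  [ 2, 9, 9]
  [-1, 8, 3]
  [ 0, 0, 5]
x^2 - 10*x + 25

The characteristic polynomial is χ_A(x) = (x - 5)^3, so the eigenvalues are known. The minimal polynomial is
  m_A(x) = Π_λ (x − λ)^{k_λ}
where k_λ is the size of the *largest* Jordan block for λ (equivalently, the smallest k with (A − λI)^k v = 0 for every generalised eigenvector v of λ).

  λ = 5: largest Jordan block has size 2, contributing (x − 5)^2

So m_A(x) = (x - 5)^2 = x^2 - 10*x + 25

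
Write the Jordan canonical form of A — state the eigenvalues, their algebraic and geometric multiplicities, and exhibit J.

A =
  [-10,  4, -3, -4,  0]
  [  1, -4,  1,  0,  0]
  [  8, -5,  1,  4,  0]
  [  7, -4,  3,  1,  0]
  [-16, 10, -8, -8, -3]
J_3(-3) ⊕ J_1(-3) ⊕ J_1(-3)

The characteristic polynomial is
  det(x·I − A) = x^5 + 15*x^4 + 90*x^3 + 270*x^2 + 405*x + 243 = (x + 3)^5

Eigenvalues and multiplicities (the geometric multiplicity of λ is n − rank(A − λI), which equals the number of Jordan blocks for λ):
  λ = -3: algebraic multiplicity = 5, geometric multiplicity = 3

Determining the block sizes for each eigenvalue:
  λ = -3: with am = 5 and gm = 3, the partition is not yet determined (e.g. several partitions of 5 into 3 parts exist). Let N = A − (-3)·I. Computing rank(N^1) = 2, rank(N^2) = 1, rank(N^3) = 0; the number of blocks of size ≥ j is rank(N^{j−1}) − rank(N^j), giving [3, 1, 1]. So we have 1 block(s) of size 3, 2 block(s) of size 1 → block sizes [3, 1, 1]

Assembling the blocks gives a Jordan form
J =
  [-3,  1,  0,  0,  0]
  [ 0, -3,  1,  0,  0]
  [ 0,  0, -3,  0,  0]
  [ 0,  0,  0, -3,  0]
  [ 0,  0,  0,  0, -3]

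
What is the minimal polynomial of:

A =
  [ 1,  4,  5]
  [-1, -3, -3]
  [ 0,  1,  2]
x^3

The characteristic polynomial is χ_A(x) = x^3, so the eigenvalues are known. The minimal polynomial is
  m_A(x) = Π_λ (x − λ)^{k_λ}
where k_λ is the size of the *largest* Jordan block for λ (equivalently, the smallest k with (A − λI)^k v = 0 for every generalised eigenvector v of λ).

  λ = 0: largest Jordan block has size 3, contributing (x − 0)^3

So m_A(x) = x^3 = x^3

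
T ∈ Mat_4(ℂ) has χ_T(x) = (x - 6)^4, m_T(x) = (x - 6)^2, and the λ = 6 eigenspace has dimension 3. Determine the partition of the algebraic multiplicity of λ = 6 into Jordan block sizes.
Block sizes for λ = 6: [2, 1, 1]

Step 1 — from the characteristic polynomial, algebraic multiplicity of λ = 6 is 4. From dim ker(T − (6)·I) = 3, there are exactly 3 Jordan blocks for λ = 6.
Step 2 — from the minimal polynomial, the factor (x − 6)^2 tells us the largest block for λ = 6 has size 2.
Step 3 — with total size 4, 3 blocks, and largest block 2, the block sizes (in nonincreasing order) are [2, 1, 1].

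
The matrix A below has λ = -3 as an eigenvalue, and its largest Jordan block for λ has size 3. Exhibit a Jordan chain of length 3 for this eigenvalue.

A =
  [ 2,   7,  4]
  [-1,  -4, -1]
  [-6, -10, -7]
A Jordan chain for λ = -3 of length 3:
v_1 = (-6, 2, 4)ᵀ
v_2 = (5, -1, -6)ᵀ
v_3 = (1, 0, 0)ᵀ

Let N = A − (-3)·I. We want v_3 with N^3 v_3 = 0 but N^2 v_3 ≠ 0; then v_{j-1} := N · v_j for j = 3, …, 2.

Pick v_3 = (1, 0, 0)ᵀ.
Then v_2 = N · v_3 = (5, -1, -6)ᵀ.
Then v_1 = N · v_2 = (-6, 2, 4)ᵀ.

Sanity check: (A − (-3)·I) v_1 = (0, 0, 0)ᵀ = 0. ✓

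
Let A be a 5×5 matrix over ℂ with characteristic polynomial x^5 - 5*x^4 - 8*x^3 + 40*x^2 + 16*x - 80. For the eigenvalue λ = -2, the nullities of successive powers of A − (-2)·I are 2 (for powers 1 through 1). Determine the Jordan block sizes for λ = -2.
Block sizes for λ = -2: [1, 1]

From the dimensions of kernels of powers, the number of Jordan blocks of size at least j is d_j − d_{j−1} where d_j = dim ker(N^j) (with d_0 = 0). Computing the differences gives [2].
The number of blocks of size exactly k is (#blocks of size ≥ k) − (#blocks of size ≥ k + 1), so the partition is: 2 block(s) of size 1.
In nonincreasing order the block sizes are [1, 1].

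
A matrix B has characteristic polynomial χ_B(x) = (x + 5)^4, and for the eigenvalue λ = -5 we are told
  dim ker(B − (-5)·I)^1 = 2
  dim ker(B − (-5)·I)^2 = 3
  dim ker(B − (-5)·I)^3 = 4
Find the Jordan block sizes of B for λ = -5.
Block sizes for λ = -5: [3, 1]

From the dimensions of kernels of powers, the number of Jordan blocks of size at least j is d_j − d_{j−1} where d_j = dim ker(N^j) (with d_0 = 0). Computing the differences gives [2, 1, 1].
The number of blocks of size exactly k is (#blocks of size ≥ k) − (#blocks of size ≥ k + 1), so the partition is: 1 block(s) of size 1, 1 block(s) of size 3.
In nonincreasing order the block sizes are [3, 1].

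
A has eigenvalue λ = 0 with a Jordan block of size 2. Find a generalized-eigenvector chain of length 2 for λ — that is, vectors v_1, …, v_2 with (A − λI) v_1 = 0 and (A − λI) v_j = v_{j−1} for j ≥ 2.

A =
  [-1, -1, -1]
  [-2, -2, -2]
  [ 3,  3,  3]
A Jordan chain for λ = 0 of length 2:
v_1 = (-1, -2, 3)ᵀ
v_2 = (1, 0, 0)ᵀ

Let N = A − (0)·I. We want v_2 with N^2 v_2 = 0 but N^1 v_2 ≠ 0; then v_{j-1} := N · v_j for j = 2, …, 2.

Pick v_2 = (1, 0, 0)ᵀ.
Then v_1 = N · v_2 = (-1, -2, 3)ᵀ.

Sanity check: (A − (0)·I) v_1 = (0, 0, 0)ᵀ = 0. ✓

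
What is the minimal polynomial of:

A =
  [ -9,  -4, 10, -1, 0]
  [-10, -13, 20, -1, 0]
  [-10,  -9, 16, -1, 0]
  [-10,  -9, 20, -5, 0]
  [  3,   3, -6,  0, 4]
x^4 + 3*x^3 - 20*x^2 - 48*x + 64

The characteristic polynomial is χ_A(x) = (x - 4)*(x - 1)*(x + 4)^3, so the eigenvalues are known. The minimal polynomial is
  m_A(x) = Π_λ (x − λ)^{k_λ}
where k_λ is the size of the *largest* Jordan block for λ (equivalently, the smallest k with (A − λI)^k v = 0 for every generalised eigenvector v of λ).

  λ = -4: largest Jordan block has size 2, contributing (x + 4)^2
  λ = 1: largest Jordan block has size 1, contributing (x − 1)
  λ = 4: largest Jordan block has size 1, contributing (x − 4)

So m_A(x) = (x - 4)*(x - 1)*(x + 4)^2 = x^4 + 3*x^3 - 20*x^2 - 48*x + 64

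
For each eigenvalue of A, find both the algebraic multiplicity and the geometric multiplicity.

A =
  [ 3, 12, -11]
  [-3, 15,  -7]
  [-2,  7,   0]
λ = 6: alg = 3, geom = 1

Step 1 — factor the characteristic polynomial to read off the algebraic multiplicities:
  χ_A(x) = (x - 6)^3

Step 2 — compute geometric multiplicities via the rank-nullity identity g(λ) = n − rank(A − λI):
  rank(A − (6)·I) = 2, so dim ker(A − (6)·I) = n − 2 = 1

Summary:
  λ = 6: algebraic multiplicity = 3, geometric multiplicity = 1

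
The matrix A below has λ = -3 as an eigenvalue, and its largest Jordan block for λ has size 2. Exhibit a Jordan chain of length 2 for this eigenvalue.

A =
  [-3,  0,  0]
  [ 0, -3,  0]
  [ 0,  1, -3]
A Jordan chain for λ = -3 of length 2:
v_1 = (0, 0, 1)ᵀ
v_2 = (0, 1, 0)ᵀ

Let N = A − (-3)·I. We want v_2 with N^2 v_2 = 0 but N^1 v_2 ≠ 0; then v_{j-1} := N · v_j for j = 2, …, 2.

Pick v_2 = (0, 1, 0)ᵀ.
Then v_1 = N · v_2 = (0, 0, 1)ᵀ.

Sanity check: (A − (-3)·I) v_1 = (0, 0, 0)ᵀ = 0. ✓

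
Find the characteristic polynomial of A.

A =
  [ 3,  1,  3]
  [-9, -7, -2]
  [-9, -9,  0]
x^3 + 4*x^2 - 3*x - 18

Expanding det(x·I − A) (e.g. by cofactor expansion or by noting that A is similar to its Jordan form J, which has the same characteristic polynomial as A) gives
  χ_A(x) = x^3 + 4*x^2 - 3*x - 18
which factors as (x - 2)*(x + 3)^2. The eigenvalues (with algebraic multiplicities) are λ = -3 with multiplicity 2, λ = 2 with multiplicity 1.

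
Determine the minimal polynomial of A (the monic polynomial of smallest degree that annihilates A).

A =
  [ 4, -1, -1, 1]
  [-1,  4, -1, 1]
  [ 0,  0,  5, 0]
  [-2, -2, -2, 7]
x^2 - 10*x + 25

The characteristic polynomial is χ_A(x) = (x - 5)^4, so the eigenvalues are known. The minimal polynomial is
  m_A(x) = Π_λ (x − λ)^{k_λ}
where k_λ is the size of the *largest* Jordan block for λ (equivalently, the smallest k with (A − λI)^k v = 0 for every generalised eigenvector v of λ).

  λ = 5: largest Jordan block has size 2, contributing (x − 5)^2

So m_A(x) = (x - 5)^2 = x^2 - 10*x + 25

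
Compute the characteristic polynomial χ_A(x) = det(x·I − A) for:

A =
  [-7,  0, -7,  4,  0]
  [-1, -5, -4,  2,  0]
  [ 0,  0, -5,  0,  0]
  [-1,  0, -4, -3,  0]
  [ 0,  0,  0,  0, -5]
x^5 + 25*x^4 + 250*x^3 + 1250*x^2 + 3125*x + 3125

Expanding det(x·I − A) (e.g. by cofactor expansion or by noting that A is similar to its Jordan form J, which has the same characteristic polynomial as A) gives
  χ_A(x) = x^5 + 25*x^4 + 250*x^3 + 1250*x^2 + 3125*x + 3125
which factors as (x + 5)^5. The eigenvalues (with algebraic multiplicities) are λ = -5 with multiplicity 5.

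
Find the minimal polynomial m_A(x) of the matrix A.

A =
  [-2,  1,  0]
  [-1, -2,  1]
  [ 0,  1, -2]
x^3 + 6*x^2 + 12*x + 8

The characteristic polynomial is χ_A(x) = (x + 2)^3, so the eigenvalues are known. The minimal polynomial is
  m_A(x) = Π_λ (x − λ)^{k_λ}
where k_λ is the size of the *largest* Jordan block for λ (equivalently, the smallest k with (A − λI)^k v = 0 for every generalised eigenvector v of λ).

  λ = -2: largest Jordan block has size 3, contributing (x + 2)^3

So m_A(x) = (x + 2)^3 = x^3 + 6*x^2 + 12*x + 8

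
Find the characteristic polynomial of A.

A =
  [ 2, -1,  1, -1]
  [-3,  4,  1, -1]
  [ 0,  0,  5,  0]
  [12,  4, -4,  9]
x^4 - 20*x^3 + 150*x^2 - 500*x + 625

Expanding det(x·I − A) (e.g. by cofactor expansion or by noting that A is similar to its Jordan form J, which has the same characteristic polynomial as A) gives
  χ_A(x) = x^4 - 20*x^3 + 150*x^2 - 500*x + 625
which factors as (x - 5)^4. The eigenvalues (with algebraic multiplicities) are λ = 5 with multiplicity 4.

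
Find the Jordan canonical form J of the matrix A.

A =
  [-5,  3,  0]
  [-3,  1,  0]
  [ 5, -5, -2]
J_2(-2) ⊕ J_1(-2)

The characteristic polynomial is
  det(x·I − A) = x^3 + 6*x^2 + 12*x + 8 = (x + 2)^3

Eigenvalues and multiplicities (the geometric multiplicity of λ is n − rank(A − λI), which equals the number of Jordan blocks for λ):
  λ = -2: algebraic multiplicity = 3, geometric multiplicity = 2

Determining the block sizes for each eigenvalue:
  λ = -2: 2 blocks summing to 3 forces exactly one block of size 2 and the rest size 1 → block sizes [2, 1]

Assembling the blocks gives a Jordan form
J =
  [-2,  1,  0]
  [ 0, -2,  0]
  [ 0,  0, -2]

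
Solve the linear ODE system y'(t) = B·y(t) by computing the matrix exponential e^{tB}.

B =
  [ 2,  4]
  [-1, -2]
e^{tB} =
  [2*t + 1, 4*t]
  [-t, 1 - 2*t]

Strategy: write B = P · J · P⁻¹ where J is a Jordan canonical form, so e^{tB} = P · e^{tJ} · P⁻¹, and e^{tJ} can be computed block-by-block.

B has Jordan form
J =
  [0, 1]
  [0, 0]
(up to reordering of blocks).

Per-block formulas:
  For a 2×2 Jordan block J_2(0): exp(t · J_2(0)) = e^(0t)·(I + t·N), where N is the 2×2 nilpotent shift.

After assembling e^{tJ} and conjugating by P, we get:

e^{tB} =
  [2*t + 1, 4*t]
  [-t, 1 - 2*t]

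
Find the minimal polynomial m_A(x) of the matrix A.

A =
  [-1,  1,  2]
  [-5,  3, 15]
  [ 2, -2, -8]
x^3 + 6*x^2 + 12*x + 8

The characteristic polynomial is χ_A(x) = (x + 2)^3, so the eigenvalues are known. The minimal polynomial is
  m_A(x) = Π_λ (x − λ)^{k_λ}
where k_λ is the size of the *largest* Jordan block for λ (equivalently, the smallest k with (A − λI)^k v = 0 for every generalised eigenvector v of λ).

  λ = -2: largest Jordan block has size 3, contributing (x + 2)^3

So m_A(x) = (x + 2)^3 = x^3 + 6*x^2 + 12*x + 8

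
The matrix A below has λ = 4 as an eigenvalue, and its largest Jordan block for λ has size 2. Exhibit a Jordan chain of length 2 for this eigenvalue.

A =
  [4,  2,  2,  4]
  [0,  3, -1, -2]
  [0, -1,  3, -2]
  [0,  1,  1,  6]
A Jordan chain for λ = 4 of length 2:
v_1 = (2, -1, -1, 1)ᵀ
v_2 = (0, 1, 0, 0)ᵀ

Let N = A − (4)·I. We want v_2 with N^2 v_2 = 0 but N^1 v_2 ≠ 0; then v_{j-1} := N · v_j for j = 2, …, 2.

Pick v_2 = (0, 1, 0, 0)ᵀ.
Then v_1 = N · v_2 = (2, -1, -1, 1)ᵀ.

Sanity check: (A − (4)·I) v_1 = (0, 0, 0, 0)ᵀ = 0. ✓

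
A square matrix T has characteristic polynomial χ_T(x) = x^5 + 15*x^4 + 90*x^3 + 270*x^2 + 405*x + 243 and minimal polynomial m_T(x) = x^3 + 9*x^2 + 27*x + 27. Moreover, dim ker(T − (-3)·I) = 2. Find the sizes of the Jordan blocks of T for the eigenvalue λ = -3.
Block sizes for λ = -3: [3, 2]

Step 1 — from the characteristic polynomial, algebraic multiplicity of λ = -3 is 5. From dim ker(T − (-3)·I) = 2, there are exactly 2 Jordan blocks for λ = -3.
Step 2 — from the minimal polynomial, the factor (x + 3)^3 tells us the largest block for λ = -3 has size 3.
Step 3 — with total size 5, 2 blocks, and largest block 3, the block sizes (in nonincreasing order) are [3, 2].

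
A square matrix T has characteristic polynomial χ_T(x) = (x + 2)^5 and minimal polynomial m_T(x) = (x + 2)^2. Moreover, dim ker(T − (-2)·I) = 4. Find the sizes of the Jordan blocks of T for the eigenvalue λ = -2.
Block sizes for λ = -2: [2, 1, 1, 1]

Step 1 — from the characteristic polynomial, algebraic multiplicity of λ = -2 is 5. From dim ker(T − (-2)·I) = 4, there are exactly 4 Jordan blocks for λ = -2.
Step 2 — from the minimal polynomial, the factor (x + 2)^2 tells us the largest block for λ = -2 has size 2.
Step 3 — with total size 5, 4 blocks, and largest block 2, the block sizes (in nonincreasing order) are [2, 1, 1, 1].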